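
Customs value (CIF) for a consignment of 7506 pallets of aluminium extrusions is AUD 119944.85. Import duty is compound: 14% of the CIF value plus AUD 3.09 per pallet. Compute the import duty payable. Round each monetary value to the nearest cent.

Import duty: AUD 39985.82

Ad valorem component: 119944.85 × 14% = 16792.28
Specific component: 7506 × 3.09 = 23193.54
Import duty = 16792.28 + 23193.54 = 39985.82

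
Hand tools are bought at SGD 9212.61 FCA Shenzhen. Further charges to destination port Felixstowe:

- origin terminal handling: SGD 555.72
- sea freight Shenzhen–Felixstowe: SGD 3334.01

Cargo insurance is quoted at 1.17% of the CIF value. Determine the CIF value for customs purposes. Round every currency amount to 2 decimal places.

Let C be the CIF value. C = FCA price + pre-shipment costs + freight + 1.17% × C
C − 1.17% × C = 9212.61 + 555.72 + 3334.01
0.9883 × C = 13102.34
C = 13102.34 / 0.9883 = 13257.45
Insurance premium = 1.17% × 13257.45 = 155.11

CIF value: SGD 13257.45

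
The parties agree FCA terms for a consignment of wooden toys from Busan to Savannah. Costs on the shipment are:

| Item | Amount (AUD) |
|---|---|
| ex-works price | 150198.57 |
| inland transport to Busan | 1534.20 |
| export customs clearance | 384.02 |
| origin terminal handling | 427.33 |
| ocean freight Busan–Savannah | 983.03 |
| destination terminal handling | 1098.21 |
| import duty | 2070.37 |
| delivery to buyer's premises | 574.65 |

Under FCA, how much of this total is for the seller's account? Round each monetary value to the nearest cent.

Seller's account: AUD 152116.79

FCA: the seller delivers export-cleared goods to the carrier; the buyer bears costs from that point.
Seller's account: goods 150198.57 + inland to port 1534.20 + export clearance 384.02 = 152116.79
Buyer's account: origin terminal 427.33 + freight 983.03 + destination terminal 1098.21 + duty 2070.37 + delivery 574.65 = 5153.59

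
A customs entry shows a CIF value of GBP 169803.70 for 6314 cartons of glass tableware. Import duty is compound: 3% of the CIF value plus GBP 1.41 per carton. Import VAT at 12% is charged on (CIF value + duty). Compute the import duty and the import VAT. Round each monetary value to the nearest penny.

Ad valorem component: 169803.70 × 3% = 5094.11
Specific component: 6314 × 1.41 = 8902.74
Import duty = 5094.11 + 8902.74 = 13996.85
VAT base = CIF + duty = 169803.70 + 13996.85 = 183800.55
Import VAT = 183800.55 × 12% = 22056.07

Import duty: GBP 13996.85; import VAT: GBP 22056.07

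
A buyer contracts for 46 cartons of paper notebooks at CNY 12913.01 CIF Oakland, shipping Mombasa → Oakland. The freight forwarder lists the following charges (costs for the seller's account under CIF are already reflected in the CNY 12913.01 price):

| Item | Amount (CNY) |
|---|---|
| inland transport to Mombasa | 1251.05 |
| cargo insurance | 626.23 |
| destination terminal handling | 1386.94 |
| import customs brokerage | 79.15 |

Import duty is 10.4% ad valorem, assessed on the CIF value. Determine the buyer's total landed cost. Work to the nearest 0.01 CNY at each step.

CIF: the seller pays costs through ocean freight and marine insurance to the destination port.
Already in the invoice (seller's account under CIF): inland to port, insurance — exclude.
The CIF price already equals the CIF value: 12913.01
Import duty = 12913.01 × 10.4% = 1342.95
Buyer bears: destination terminal 1386.94 + brokerage 79.15 + duty 1342.95 = 2809.04
Landed cost = invoice 12913.01 + 2809.04 = 15722.05

Total landed cost: CNY 15722.05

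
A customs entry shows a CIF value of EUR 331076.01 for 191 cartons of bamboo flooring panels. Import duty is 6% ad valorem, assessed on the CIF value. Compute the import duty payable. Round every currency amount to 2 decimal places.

Import duty: EUR 19864.56

Import duty = 331076.01 × 6% = 19864.56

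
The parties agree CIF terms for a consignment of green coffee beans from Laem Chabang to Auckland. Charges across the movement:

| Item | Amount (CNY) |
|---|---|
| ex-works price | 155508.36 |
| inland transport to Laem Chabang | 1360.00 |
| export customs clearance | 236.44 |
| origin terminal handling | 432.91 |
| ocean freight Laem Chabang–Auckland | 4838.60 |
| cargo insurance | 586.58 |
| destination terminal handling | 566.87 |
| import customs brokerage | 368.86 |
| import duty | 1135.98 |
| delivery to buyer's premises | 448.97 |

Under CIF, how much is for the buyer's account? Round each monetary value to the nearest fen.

CIF: the seller pays costs through ocean freight and marine insurance to the destination port.
Seller's account: goods 155508.36 + inland to port 1360.00 + export clearance 236.44 + origin terminal 432.91 + freight 4838.60 + insurance 586.58 = 162962.89
Buyer's account: destination terminal 566.87 + brokerage 368.86 + duty 1135.98 + delivery 448.97 = 2520.68

Buyer's account: CNY 2520.68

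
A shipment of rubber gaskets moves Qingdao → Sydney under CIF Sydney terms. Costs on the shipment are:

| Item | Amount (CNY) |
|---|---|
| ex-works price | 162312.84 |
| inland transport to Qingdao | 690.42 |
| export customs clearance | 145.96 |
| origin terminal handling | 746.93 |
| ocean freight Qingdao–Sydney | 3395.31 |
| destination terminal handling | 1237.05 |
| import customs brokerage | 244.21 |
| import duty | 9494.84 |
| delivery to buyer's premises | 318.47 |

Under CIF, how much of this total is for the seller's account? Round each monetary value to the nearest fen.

Seller's account: CNY 167291.46

CIF: the seller pays costs through ocean freight and marine insurance to the destination port.
Seller's account: goods 162312.84 + inland to port 690.42 + export clearance 145.96 + origin terminal 746.93 + freight 3395.31 = 167291.46
Buyer's account: destination terminal 1237.05 + brokerage 244.21 + duty 9494.84 + delivery 318.47 = 11294.57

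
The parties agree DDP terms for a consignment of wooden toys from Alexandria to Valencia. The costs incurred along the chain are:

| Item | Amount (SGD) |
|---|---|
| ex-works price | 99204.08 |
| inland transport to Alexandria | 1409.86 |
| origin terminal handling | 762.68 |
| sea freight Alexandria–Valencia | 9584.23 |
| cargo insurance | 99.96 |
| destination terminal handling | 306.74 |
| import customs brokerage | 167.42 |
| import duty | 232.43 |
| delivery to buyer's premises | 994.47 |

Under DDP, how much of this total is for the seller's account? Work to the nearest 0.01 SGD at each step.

DDP: the seller bears all costs including import duty.
Seller's account: goods 99204.08 + inland to port 1409.86 + origin terminal 762.68 + freight 9584.23 + insurance 99.96 + destination terminal 306.74 + brokerage 167.42 + duty 232.43 + delivery 994.47 = 112761.87
Buyer's account: 0.00

Seller's account: SGD 112761.87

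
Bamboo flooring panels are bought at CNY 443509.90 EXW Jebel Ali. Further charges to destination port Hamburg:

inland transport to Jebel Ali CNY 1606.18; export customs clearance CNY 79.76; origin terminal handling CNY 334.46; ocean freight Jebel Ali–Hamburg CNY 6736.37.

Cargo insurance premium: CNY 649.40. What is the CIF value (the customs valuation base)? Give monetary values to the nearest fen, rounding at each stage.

CIF = EXW price + pre-shipment costs + freight + insurance
CIF = 443509.90 + 1606.18 + 79.76 + 334.46 + 6736.37 + 649.40 = 452916.07

CIF value: CNY 452916.07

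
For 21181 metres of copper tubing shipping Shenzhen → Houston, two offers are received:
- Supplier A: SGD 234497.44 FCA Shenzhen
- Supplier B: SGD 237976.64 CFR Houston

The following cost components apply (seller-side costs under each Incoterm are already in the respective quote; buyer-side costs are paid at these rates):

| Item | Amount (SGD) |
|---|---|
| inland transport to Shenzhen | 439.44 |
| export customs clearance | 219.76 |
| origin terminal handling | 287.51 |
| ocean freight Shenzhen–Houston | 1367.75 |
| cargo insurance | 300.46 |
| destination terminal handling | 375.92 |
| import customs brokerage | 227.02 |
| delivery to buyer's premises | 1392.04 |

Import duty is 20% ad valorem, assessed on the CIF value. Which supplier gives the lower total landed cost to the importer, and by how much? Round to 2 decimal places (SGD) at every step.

Supplier A (FCA):
CIF value = FCA price + origin terminal + freight + insurance = 234497.44 + 287.51 + 1367.75 + 300.46 = 236453.16
Import duty = 236453.16 × 20% = 47290.63
Buyer bears (A): 287.51 + 1367.75 + 300.46 + 375.92 + 227.02 + 1392.04 = 3950.70
Landed cost (A) = invoice 234497.44 + 3950.70 + duty 47290.63 = 285738.77
Supplier B (CFR):
CIF value = CFR price + insurance = 237976.64 + 300.46 = 238277.10
Import duty = 238277.10 × 20% = 47655.42
Buyer bears (B): 300.46 + 375.92 + 227.02 + 1392.04 = 2295.44
Landed cost (B) = invoice 237976.64 + 2295.44 + duty 47655.42 = 287927.50
Difference = |285738.77 − 287927.50| = 2188.73

Supplier A is cheaper by SGD 2188.73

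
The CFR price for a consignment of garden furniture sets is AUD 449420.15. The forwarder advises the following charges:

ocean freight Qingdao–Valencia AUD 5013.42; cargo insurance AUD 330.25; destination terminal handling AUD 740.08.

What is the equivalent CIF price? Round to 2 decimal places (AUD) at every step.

CIF price: AUD 449750.40

Not relevant to the conversion: freight — on the seller under both CFR and CIF; already in the CFR price and stays in the CIF price. destination terminal — on the buyer under both terms; not part of either seller's price.
From CFR to CIF, the seller additionally bears: insurance.
CIF price = 449420.15 + 330.25 = 449750.40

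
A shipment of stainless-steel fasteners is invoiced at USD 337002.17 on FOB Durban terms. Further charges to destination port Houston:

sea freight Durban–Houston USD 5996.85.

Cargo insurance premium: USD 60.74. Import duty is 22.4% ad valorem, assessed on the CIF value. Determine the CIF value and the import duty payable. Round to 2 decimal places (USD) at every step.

CIF value: USD 343059.76; import duty: USD 76845.39

CIF = FOB price + freight + insurance
CIF = 337002.17 + 5996.85 + 60.74 = 343059.76
Import duty = 343059.76 × 22.4% = 76845.39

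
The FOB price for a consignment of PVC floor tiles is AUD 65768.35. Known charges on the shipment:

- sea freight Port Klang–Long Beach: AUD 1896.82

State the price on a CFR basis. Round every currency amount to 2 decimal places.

CFR price: AUD 67665.17

From FOB to CFR, the seller additionally bears: freight.
CFR price = 65768.35 + 1896.82 = 67665.17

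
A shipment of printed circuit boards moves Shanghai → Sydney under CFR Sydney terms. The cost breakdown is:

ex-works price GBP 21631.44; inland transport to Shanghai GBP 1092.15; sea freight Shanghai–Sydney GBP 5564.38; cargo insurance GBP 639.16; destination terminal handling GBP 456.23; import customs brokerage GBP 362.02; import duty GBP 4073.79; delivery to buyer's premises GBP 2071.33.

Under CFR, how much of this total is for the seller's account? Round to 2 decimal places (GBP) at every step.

Seller's account: GBP 28287.97

CFR: the seller pays costs through ocean freight to the destination port, but not insurance.
Seller's account: goods 21631.44 + inland to port 1092.15 + freight 5564.38 = 28287.97
Buyer's account: insurance 639.16 + destination terminal 456.23 + brokerage 362.02 + duty 4073.79 + delivery 2071.33 = 7602.53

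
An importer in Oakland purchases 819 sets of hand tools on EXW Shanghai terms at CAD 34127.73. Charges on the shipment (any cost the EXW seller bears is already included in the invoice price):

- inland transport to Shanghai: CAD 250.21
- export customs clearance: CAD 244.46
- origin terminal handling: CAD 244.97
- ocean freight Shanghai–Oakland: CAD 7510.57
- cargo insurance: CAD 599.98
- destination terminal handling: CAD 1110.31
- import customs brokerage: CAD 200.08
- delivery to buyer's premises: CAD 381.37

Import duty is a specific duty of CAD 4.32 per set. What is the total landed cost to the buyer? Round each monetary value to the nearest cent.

EXW: the seller makes goods available at their premises; the buyer bears all onward costs.
CIF value = EXW price + inland to port + export clearance + origin terminal + freight + insurance = 34127.73 + 250.21 + 244.46 + 244.97 + 7510.57 + 599.98 = 42977.92
Import duty = 819 × 4.32 = 3538.08
Buyer bears: inland to port 250.21 + export clearance 244.46 + origin terminal 244.97 + freight 7510.57 + insurance 599.98 + destination terminal 1110.31 + brokerage 200.08 + delivery 381.37 + duty 3538.08 = 14080.03
Landed cost = invoice 34127.73 + 14080.03 = 48207.76

Total landed cost: CAD 48207.76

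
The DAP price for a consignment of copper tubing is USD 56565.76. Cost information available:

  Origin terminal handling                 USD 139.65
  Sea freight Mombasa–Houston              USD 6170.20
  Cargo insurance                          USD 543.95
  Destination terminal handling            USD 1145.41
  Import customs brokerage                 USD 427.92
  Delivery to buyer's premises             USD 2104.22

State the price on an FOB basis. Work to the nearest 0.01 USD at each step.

FOB price: USD 46601.98

Not relevant to the conversion: origin terminal — on the seller under both DAP and FOB; already in the DAP price and stays in the FOB price. brokerage — on the buyer under both terms; not part of either seller's price.
From DAP to FOB, the seller no longer bears: freight, insurance, destination terminal, delivery.
FOB price = 56565.76 − 6170.20 − 543.95 − 1145.41 − 2104.22 = 46601.98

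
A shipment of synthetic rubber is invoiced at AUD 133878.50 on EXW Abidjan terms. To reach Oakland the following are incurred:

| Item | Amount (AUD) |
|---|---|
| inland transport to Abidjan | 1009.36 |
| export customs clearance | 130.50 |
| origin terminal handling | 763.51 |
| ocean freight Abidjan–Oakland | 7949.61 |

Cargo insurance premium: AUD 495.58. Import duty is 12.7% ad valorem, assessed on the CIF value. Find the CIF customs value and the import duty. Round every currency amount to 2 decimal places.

CIF value: AUD 144227.06; import duty: AUD 18316.84

CIF = EXW price + pre-shipment costs + freight + insurance
CIF = 133878.50 + 1009.36 + 130.50 + 763.51 + 7949.61 + 495.58 = 144227.06
Import duty = 144227.06 × 12.7% = 18316.84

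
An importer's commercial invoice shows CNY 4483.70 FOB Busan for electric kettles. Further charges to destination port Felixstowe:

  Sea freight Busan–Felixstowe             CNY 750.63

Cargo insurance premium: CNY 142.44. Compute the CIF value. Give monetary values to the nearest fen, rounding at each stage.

CIF = FOB price + freight + insurance
CIF = 4483.70 + 750.63 + 142.44 = 5376.77

CIF value: CNY 5376.77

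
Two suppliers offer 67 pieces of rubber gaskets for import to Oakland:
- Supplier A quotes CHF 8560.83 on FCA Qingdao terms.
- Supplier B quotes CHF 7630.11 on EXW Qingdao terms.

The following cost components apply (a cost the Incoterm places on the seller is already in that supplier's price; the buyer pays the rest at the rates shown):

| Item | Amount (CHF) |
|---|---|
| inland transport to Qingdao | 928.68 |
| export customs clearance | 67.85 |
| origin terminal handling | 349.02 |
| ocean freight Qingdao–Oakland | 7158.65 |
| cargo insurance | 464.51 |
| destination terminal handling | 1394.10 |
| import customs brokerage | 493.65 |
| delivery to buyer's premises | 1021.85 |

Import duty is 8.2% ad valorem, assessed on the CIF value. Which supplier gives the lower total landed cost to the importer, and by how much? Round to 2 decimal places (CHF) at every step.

Supplier A (FCA):
CIF value = FCA price + origin terminal + freight + insurance = 8560.83 + 349.02 + 7158.65 + 464.51 = 16533.01
Import duty = 16533.01 × 8.2% = 1355.71
Buyer bears (A): 349.02 + 7158.65 + 464.51 + 1394.10 + 493.65 + 1021.85 = 10881.78
Landed cost (A) = invoice 8560.83 + 10881.78 + duty 1355.71 = 20798.32
Supplier B (EXW):
CIF value = EXW price + inland to port + export clearance + origin terminal + freight + insurance = 7630.11 + 928.68 + 67.85 + 349.02 + 7158.65 + 464.51 = 16598.82
Import duty = 16598.82 × 8.2% = 1361.10
Buyer bears (B): 928.68 + 67.85 + 349.02 + 7158.65 + 464.51 + 1394.10 + 493.65 + 1021.85 = 11878.31
Landed cost (B) = invoice 7630.11 + 11878.31 + duty 1361.10 = 20869.52
Difference = |20798.32 − 20869.52| = 71.20

Supplier A is cheaper by CHF 71.20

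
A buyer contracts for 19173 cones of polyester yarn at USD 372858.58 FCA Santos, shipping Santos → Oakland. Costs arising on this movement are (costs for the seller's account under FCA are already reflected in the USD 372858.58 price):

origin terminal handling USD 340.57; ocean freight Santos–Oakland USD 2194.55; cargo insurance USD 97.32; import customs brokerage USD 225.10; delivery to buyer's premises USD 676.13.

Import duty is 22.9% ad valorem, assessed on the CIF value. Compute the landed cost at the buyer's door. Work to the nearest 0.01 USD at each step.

FCA: the seller delivers export-cleared goods to the carrier; the buyer bears costs from that point.
CIF value = FCA price + origin terminal + freight + insurance = 372858.58 + 340.57 + 2194.55 + 97.32 = 375491.02
Import duty = 375491.02 × 22.9% = 85987.44
Buyer bears: origin terminal 340.57 + freight 2194.55 + insurance 97.32 + brokerage 225.10 + delivery 676.13 + duty 85987.44 = 89521.11
Landed cost = invoice 372858.58 + 89521.11 = 462379.69

Total landed cost: USD 462379.69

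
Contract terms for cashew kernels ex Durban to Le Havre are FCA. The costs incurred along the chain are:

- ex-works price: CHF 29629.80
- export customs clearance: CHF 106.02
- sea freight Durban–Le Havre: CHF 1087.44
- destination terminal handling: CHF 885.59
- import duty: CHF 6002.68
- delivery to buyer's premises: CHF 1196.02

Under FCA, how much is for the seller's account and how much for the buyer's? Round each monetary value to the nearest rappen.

Seller: CHF 29735.82; buyer: CHF 9171.73

FCA: the seller delivers export-cleared goods to the carrier; the buyer bears costs from that point.
Seller's account: goods 29629.80 + export clearance 106.02 = 29735.82
Buyer's account: freight 1087.44 + destination terminal 885.59 + duty 6002.68 + delivery 1196.02 = 9171.73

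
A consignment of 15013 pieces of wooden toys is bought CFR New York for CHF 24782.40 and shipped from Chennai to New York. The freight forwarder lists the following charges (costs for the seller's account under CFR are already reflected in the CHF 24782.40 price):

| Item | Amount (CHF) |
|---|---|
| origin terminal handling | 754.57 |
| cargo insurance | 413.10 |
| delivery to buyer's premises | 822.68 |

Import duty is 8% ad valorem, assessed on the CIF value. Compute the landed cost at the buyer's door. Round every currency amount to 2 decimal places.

Total landed cost: CHF 28033.82

CFR: the seller pays costs through ocean freight to the destination port, but not insurance.
Already in the invoice (seller's account under CFR): origin terminal — exclude.
CIF value = CFR price + insurance = 24782.40 + 413.10 = 25195.50
Import duty = 25195.50 × 8% = 2015.64
Buyer bears: insurance 413.10 + delivery 822.68 + duty 2015.64 = 3251.42
Landed cost = invoice 24782.40 + 3251.42 = 28033.82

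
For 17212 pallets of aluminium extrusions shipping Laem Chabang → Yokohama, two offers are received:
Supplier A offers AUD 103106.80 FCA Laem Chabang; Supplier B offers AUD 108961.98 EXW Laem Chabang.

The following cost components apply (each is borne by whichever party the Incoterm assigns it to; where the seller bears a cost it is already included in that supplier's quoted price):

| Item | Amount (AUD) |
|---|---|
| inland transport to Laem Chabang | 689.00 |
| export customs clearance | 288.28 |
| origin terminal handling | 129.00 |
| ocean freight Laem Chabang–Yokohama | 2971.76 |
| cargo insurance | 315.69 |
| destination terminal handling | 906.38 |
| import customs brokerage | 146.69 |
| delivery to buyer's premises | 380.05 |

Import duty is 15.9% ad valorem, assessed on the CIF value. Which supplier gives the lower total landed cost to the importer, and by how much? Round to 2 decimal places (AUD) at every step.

Supplier A (FCA):
CIF value = FCA price + origin terminal + freight + insurance = 103106.80 + 129.00 + 2971.76 + 315.69 = 106523.25
Import duty = 106523.25 × 15.9% = 16937.20
Buyer bears (A): 129.00 + 2971.76 + 315.69 + 906.38 + 146.69 + 380.05 = 4849.57
Landed cost (A) = invoice 103106.80 + 4849.57 + duty 16937.20 = 124893.57
Supplier B (EXW):
CIF value = EXW price + inland to port + export clearance + origin terminal + freight + insurance = 108961.98 + 689.00 + 288.28 + 129.00 + 2971.76 + 315.69 = 113355.71
Import duty = 113355.71 × 15.9% = 18023.56
Buyer bears (B): 689.00 + 288.28 + 129.00 + 2971.76 + 315.69 + 906.38 + 146.69 + 380.05 = 5826.85
Landed cost (B) = invoice 108961.98 + 5826.85 + duty 18023.56 = 132812.39
Difference = |124893.57 − 132812.39| = 7918.82

Supplier A is cheaper by AUD 7918.82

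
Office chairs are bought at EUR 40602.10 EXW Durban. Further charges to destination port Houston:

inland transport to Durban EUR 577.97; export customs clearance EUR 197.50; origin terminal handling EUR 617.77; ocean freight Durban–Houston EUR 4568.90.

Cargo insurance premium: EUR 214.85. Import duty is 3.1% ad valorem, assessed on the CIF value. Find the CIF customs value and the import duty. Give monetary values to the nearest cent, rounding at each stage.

CIF value: EUR 46779.09; import duty: EUR 1450.15

CIF = EXW price + pre-shipment costs + freight + insurance
CIF = 40602.10 + 577.97 + 197.50 + 617.77 + 4568.90 + 214.85 = 46779.09
Import duty = 46779.09 × 3.1% = 1450.15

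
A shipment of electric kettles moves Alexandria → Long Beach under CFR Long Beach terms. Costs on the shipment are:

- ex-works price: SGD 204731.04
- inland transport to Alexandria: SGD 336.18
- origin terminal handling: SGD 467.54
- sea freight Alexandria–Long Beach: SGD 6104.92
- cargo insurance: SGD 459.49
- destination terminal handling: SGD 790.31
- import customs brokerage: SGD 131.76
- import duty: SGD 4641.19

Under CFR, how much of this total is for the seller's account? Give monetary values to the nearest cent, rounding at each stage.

CFR: the seller pays costs through ocean freight to the destination port, but not insurance.
Seller's account: goods 204731.04 + inland to port 336.18 + origin terminal 467.54 + freight 6104.92 = 211639.68
Buyer's account: insurance 459.49 + destination terminal 790.31 + brokerage 131.76 + duty 4641.19 = 6022.75

Seller's account: SGD 211639.68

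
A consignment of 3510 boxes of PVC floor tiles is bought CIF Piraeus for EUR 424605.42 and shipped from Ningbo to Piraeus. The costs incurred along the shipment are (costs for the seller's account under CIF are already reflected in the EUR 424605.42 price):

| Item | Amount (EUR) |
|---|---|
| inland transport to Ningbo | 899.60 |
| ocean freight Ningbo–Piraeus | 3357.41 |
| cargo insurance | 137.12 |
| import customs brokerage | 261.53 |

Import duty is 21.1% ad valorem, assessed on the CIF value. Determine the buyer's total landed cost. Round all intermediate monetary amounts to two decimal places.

Total landed cost: EUR 514458.69

CIF: the seller pays costs through ocean freight and marine insurance to the destination port.
Already in the invoice (seller's account under CIF): inland to port, freight, insurance — exclude.
The CIF price already equals the CIF value: 424605.42
Import duty = 424605.42 × 21.1% = 89591.74
Buyer bears: brokerage 261.53 + duty 89591.74 = 89853.27
Landed cost = invoice 424605.42 + 89853.27 = 514458.69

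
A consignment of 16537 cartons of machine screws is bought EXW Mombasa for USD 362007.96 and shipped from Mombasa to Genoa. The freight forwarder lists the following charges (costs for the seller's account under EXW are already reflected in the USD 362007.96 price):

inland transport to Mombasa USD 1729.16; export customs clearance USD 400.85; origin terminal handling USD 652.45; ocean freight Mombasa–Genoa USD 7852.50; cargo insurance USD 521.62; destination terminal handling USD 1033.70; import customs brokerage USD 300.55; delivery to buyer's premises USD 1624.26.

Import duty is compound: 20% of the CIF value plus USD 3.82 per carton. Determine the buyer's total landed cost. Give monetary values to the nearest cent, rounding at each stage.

Total landed cost: USD 513927.30

EXW: the seller makes goods available at their premises; the buyer bears all onward costs.
CIF value = EXW price + inland to port + export clearance + origin terminal + freight + insurance = 362007.96 + 1729.16 + 400.85 + 652.45 + 7852.50 + 521.62 = 373164.54
Ad valorem component: 373164.54 × 20% = 74632.91
Specific component: 16537 × 3.82 = 63171.34
Import duty = 74632.91 + 63171.34 = 137804.25
Buyer bears: inland to port 1729.16 + export clearance 400.85 + origin terminal 652.45 + freight 7852.50 + insurance 521.62 + destination terminal 1033.70 + brokerage 300.55 + delivery 1624.26 + duty 137804.25 = 151919.34
Landed cost = invoice 362007.96 + 151919.34 = 513927.30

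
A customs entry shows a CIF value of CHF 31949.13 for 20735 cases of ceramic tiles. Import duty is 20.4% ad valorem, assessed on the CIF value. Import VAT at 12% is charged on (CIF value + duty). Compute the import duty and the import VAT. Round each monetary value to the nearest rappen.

Import duty: CHF 6517.62; import VAT: CHF 4616.01

Import duty = 31949.13 × 20.4% = 6517.62
VAT base = CIF + duty = 31949.13 + 6517.62 = 38466.75
Import VAT = 38466.75 × 12% = 4616.01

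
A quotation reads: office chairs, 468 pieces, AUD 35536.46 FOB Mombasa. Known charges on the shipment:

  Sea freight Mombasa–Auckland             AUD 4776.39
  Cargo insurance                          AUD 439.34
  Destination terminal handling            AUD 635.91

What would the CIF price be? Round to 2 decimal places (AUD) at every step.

CIF price: AUD 40752.19

Not relevant to the conversion: destination terminal — on the buyer under both terms; not part of either seller's price.
From FOB to CIF, the seller additionally bears: freight, insurance.
CIF price = 35536.46 + 4776.39 + 439.34 = 40752.19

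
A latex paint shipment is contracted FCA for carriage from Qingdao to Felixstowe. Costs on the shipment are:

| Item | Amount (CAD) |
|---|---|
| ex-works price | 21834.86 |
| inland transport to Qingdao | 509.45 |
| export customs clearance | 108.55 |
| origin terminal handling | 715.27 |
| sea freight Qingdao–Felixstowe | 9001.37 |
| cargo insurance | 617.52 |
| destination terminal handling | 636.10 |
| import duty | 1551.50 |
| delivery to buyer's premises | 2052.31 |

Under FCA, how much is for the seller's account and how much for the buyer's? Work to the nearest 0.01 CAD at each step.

Seller: CAD 22452.86; buyer: CAD 14574.07

FCA: the seller delivers export-cleared goods to the carrier; the buyer bears costs from that point.
Seller's account: goods 21834.86 + inland to port 509.45 + export clearance 108.55 = 22452.86
Buyer's account: origin terminal 715.27 + freight 9001.37 + insurance 617.52 + destination terminal 636.10 + duty 1551.50 + delivery 2052.31 = 14574.07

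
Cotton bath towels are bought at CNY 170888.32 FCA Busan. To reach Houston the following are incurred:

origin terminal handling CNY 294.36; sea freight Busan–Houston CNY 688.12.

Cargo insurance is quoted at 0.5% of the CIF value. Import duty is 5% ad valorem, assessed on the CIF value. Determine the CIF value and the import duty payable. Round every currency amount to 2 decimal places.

Let C be the CIF value. C = FCA price + pre-shipment costs + freight + 0.5% × C
C − 0.5% × C = 170888.32 + 294.36 + 688.12
0.995 × C = 171870.80
C = 171870.80 / 0.995 = 172734.47
Insurance premium = 0.5% × 172734.47 = 863.67
Import duty = 172734.47 × 5% = 8636.72

CIF value: CNY 172734.47; import duty: CNY 8636.72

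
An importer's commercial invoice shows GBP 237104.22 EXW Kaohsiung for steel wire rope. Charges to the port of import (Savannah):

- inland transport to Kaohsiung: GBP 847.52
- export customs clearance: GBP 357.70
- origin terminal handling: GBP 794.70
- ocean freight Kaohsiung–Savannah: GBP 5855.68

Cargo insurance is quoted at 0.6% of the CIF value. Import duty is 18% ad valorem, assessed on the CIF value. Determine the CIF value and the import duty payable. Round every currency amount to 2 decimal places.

CIF value: GBP 246438.45; import duty: GBP 44358.92

Let C be the CIF value. C = EXW price + pre-shipment costs + freight + 0.6% × C
C − 0.6% × C = 237104.22 + 847.52 + 357.70 + 794.70 + 5855.68
0.994 × C = 244959.82
C = 244959.82 / 0.994 = 246438.45
Insurance premium = 0.6% × 246438.45 = 1478.63
Import duty = 246438.45 × 18% = 44358.92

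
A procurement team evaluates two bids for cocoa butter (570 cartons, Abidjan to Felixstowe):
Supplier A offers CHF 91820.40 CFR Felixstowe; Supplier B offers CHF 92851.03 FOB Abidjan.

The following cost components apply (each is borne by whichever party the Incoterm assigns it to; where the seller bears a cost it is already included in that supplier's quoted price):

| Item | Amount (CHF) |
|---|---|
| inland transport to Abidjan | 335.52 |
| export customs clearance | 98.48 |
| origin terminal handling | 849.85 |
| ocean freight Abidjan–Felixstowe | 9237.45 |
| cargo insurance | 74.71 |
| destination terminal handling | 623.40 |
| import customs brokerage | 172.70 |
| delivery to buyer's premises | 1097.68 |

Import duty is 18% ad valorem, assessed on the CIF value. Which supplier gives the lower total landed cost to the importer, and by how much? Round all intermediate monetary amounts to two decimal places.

Supplier A (CFR):
CIF value = CFR price + insurance = 91820.40 + 74.71 = 91895.11
Import duty = 91895.11 × 18% = 16541.12
Buyer bears (A): 74.71 + 623.40 + 172.70 + 1097.68 = 1968.49
Landed cost (A) = invoice 91820.40 + 1968.49 + duty 16541.12 = 110330.01
Supplier B (FOB):
CIF value = FOB price + freight + insurance = 92851.03 + 9237.45 + 74.71 = 102163.19
Import duty = 102163.19 × 18% = 18389.37
Buyer bears (B): 9237.45 + 74.71 + 623.40 + 172.70 + 1097.68 = 11205.94
Landed cost (B) = invoice 92851.03 + 11205.94 + duty 18389.37 = 122446.34
Difference = |110330.01 − 122446.34| = 12116.33

Supplier A is cheaper by CHF 12116.33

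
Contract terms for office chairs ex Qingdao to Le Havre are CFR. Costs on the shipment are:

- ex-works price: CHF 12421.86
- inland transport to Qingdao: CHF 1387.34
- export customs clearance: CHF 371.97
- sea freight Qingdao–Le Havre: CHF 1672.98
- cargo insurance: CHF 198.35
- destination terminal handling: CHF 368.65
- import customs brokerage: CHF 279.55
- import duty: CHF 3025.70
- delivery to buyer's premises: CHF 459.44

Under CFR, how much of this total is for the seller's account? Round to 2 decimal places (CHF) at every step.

CFR: the seller pays costs through ocean freight to the destination port, but not insurance.
Seller's account: goods 12421.86 + inland to port 1387.34 + export clearance 371.97 + freight 1672.98 = 15854.15
Buyer's account: insurance 198.35 + destination terminal 368.65 + brokerage 279.55 + duty 3025.70 + delivery 459.44 = 4331.69

Seller's account: CHF 15854.15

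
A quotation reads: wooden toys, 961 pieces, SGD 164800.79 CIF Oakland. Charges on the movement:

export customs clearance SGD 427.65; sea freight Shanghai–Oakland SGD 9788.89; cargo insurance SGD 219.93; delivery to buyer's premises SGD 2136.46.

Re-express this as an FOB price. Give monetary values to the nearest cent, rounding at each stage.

Not relevant to the conversion: export clearance — on the seller under both CIF and FOB; already in the CIF price and stays in the FOB price. delivery — on the buyer under both terms; not part of either seller's price.
From CIF to FOB, the seller no longer bears: freight, insurance.
FOB price = 164800.79 − 9788.89 − 219.93 = 154791.97

FOB price: SGD 154791.97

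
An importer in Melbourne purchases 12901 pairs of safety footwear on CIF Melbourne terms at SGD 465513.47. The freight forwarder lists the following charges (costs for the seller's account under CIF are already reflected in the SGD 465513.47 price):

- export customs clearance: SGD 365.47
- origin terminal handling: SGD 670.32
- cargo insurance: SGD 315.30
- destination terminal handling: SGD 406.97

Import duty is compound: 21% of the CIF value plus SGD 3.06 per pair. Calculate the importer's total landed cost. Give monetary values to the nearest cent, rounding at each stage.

CIF: the seller pays costs through ocean freight and marine insurance to the destination port.
Already in the invoice (seller's account under CIF): export clearance, origin terminal, insurance — exclude.
The CIF price already equals the CIF value: 465513.47
Ad valorem component: 465513.47 × 21% = 97757.83
Specific component: 12901 × 3.06 = 39477.06
Import duty = 97757.83 + 39477.06 = 137234.89
Buyer bears: destination terminal 406.97 + duty 137234.89 = 137641.86
Landed cost = invoice 465513.47 + 137641.86 = 603155.33

Total landed cost: SGD 603155.33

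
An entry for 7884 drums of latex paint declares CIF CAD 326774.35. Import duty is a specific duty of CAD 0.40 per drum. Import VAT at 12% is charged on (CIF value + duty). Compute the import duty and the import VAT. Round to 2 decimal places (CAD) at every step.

Import duty = 7884 × 0.40 = 3153.60
VAT base = CIF + duty = 326774.35 + 3153.60 = 329927.95
Import VAT = 329927.95 × 12% = 39591.35

Import duty: CAD 3153.60; import VAT: CAD 39591.35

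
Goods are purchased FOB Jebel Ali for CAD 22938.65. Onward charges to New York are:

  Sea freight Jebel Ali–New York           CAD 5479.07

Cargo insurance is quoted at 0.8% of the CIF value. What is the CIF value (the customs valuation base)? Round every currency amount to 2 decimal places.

Let C be the CIF value. C = FOB price + freight + 0.8% × C
C − 0.8% × C = 22938.65 + 5479.07
0.992 × C = 28417.72
C = 28417.72 / 0.992 = 28646.90
Insurance premium = 0.8% × 28646.90 = 229.18

CIF value: CAD 28646.90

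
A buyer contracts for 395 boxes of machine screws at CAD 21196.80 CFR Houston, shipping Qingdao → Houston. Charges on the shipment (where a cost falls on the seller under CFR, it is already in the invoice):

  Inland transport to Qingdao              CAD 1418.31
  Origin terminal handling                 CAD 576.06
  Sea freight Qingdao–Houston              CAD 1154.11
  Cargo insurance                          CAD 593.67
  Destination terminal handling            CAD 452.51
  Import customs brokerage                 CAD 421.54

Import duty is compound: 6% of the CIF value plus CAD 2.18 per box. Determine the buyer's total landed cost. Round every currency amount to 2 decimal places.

CFR: the seller pays costs through ocean freight to the destination port, but not insurance.
Already in the invoice (seller's account under CFR): inland to port, origin terminal, freight — exclude.
CIF value = CFR price + insurance = 21196.80 + 593.67 = 21790.47
Ad valorem component: 21790.47 × 6% = 1307.43
Specific component: 395 × 2.18 = 861.10
Import duty = 1307.43 + 861.10 = 2168.53
Buyer bears: insurance 593.67 + destination terminal 452.51 + brokerage 421.54 + duty 2168.53 = 3636.25
Landed cost = invoice 21196.80 + 3636.25 = 24833.05

Total landed cost: CAD 24833.05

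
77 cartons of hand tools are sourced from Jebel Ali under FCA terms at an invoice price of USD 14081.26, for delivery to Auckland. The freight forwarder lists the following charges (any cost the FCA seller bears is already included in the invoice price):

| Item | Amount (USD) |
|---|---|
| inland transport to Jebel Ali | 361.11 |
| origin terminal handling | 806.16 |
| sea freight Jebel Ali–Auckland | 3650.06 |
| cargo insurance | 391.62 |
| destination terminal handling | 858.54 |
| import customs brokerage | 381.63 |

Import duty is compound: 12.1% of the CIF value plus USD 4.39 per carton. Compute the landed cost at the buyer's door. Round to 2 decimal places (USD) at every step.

FCA: the seller delivers export-cleared goods to the carrier; the buyer bears costs from that point.
Already in the invoice (seller's account under FCA): inland to port — exclude.
CIF value = FCA price + origin terminal + freight + insurance = 14081.26 + 806.16 + 3650.06 + 391.62 = 18929.10
Ad valorem component: 18929.10 × 12.1% = 2290.42
Specific component: 77 × 4.39 = 338.03
Import duty = 2290.42 + 338.03 = 2628.45
Buyer bears: origin terminal 806.16 + freight 3650.06 + insurance 391.62 + destination terminal 858.54 + brokerage 381.63 + duty 2628.45 = 8716.46
Landed cost = invoice 14081.26 + 8716.46 = 22797.72

Total landed cost: USD 22797.72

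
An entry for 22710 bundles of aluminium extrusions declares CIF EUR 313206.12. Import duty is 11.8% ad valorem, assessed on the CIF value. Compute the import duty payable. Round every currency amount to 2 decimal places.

Import duty = 313206.12 × 11.8% = 36958.32

Import duty: EUR 36958.32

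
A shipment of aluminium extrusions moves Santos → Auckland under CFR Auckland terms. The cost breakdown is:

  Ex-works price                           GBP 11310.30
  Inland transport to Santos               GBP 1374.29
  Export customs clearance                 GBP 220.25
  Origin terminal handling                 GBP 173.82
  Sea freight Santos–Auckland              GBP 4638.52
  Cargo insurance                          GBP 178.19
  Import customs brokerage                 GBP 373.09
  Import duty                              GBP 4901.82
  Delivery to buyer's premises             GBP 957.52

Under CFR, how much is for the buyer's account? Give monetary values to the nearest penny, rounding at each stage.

CFR: the seller pays costs through ocean freight to the destination port, but not insurance.
Seller's account: goods 11310.30 + inland to port 1374.29 + export clearance 220.25 + origin terminal 173.82 + freight 4638.52 = 17717.18
Buyer's account: insurance 178.19 + brokerage 373.09 + duty 4901.82 + delivery 957.52 = 6410.62

Buyer's account: GBP 6410.62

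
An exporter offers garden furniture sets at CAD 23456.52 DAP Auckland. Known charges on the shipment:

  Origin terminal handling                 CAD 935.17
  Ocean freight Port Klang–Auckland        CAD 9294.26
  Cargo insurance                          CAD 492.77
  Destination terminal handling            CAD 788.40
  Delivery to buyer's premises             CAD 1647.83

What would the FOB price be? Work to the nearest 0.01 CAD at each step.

FOB price: CAD 11233.26

Not relevant to the conversion: origin terminal — on the seller under both DAP and FOB; already in the DAP price and stays in the FOB price.
From DAP to FOB, the seller no longer bears: freight, insurance, destination terminal, delivery.
FOB price = 23456.52 − 9294.26 − 492.77 − 788.40 − 1647.83 = 11233.26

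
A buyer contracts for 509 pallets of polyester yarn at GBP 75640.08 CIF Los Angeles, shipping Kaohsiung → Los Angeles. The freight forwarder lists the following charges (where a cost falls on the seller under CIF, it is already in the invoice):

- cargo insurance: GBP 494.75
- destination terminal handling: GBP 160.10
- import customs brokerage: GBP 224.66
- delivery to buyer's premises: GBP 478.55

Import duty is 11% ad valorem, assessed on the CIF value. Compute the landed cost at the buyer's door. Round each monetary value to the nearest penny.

Total landed cost: GBP 84823.80

CIF: the seller pays costs through ocean freight and marine insurance to the destination port.
Already in the invoice (seller's account under CIF): insurance — exclude.
The CIF price already equals the CIF value: 75640.08
Import duty = 75640.08 × 11% = 8320.41
Buyer bears: destination terminal 160.10 + brokerage 224.66 + delivery 478.55 + duty 8320.41 = 9183.72
Landed cost = invoice 75640.08 + 9183.72 = 84823.80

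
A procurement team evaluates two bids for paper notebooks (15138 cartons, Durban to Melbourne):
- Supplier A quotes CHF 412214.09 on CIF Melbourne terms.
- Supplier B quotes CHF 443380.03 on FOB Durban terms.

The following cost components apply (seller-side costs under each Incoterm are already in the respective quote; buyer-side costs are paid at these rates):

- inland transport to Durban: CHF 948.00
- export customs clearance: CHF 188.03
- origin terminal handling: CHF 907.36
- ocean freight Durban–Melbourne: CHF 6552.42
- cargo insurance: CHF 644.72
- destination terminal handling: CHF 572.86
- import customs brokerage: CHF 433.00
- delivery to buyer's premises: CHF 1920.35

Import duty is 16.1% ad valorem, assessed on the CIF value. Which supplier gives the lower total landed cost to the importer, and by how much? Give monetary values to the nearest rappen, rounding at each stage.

Supplier A is cheaper by CHF 44539.53

Supplier A (CIF):
The CIF price already equals the CIF value: 412214.09
Import duty = 412214.09 × 16.1% = 66366.47
Buyer bears (A): 572.86 + 433.00 + 1920.35 = 2926.21
Landed cost (A) = invoice 412214.09 + 2926.21 + duty 66366.47 = 481506.77
Supplier B (FOB):
CIF value = FOB price + freight + insurance = 443380.03 + 6552.42 + 644.72 = 450577.17
Import duty = 450577.17 × 16.1% = 72542.92
Buyer bears (B): 6552.42 + 644.72 + 572.86 + 433.00 + 1920.35 = 10123.35
Landed cost (B) = invoice 443380.03 + 10123.35 + duty 72542.92 = 526046.30
Difference = |481506.77 − 526046.30| = 44539.53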